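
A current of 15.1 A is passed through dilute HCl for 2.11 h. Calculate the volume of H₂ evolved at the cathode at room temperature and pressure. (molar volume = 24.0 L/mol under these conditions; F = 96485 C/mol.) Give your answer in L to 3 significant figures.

14.3 L

Q = It = 15.1 × 7596 = 1.147×10^5 C
n(e⁻) = 1.147×10^5 / 96485 = 1.189 mol
2H⁺ + 2e⁻ → H₂, so n(H₂) = 1.189 / 2 = 0.5945 mol
V = 0.5945 × 24.0 = 14.27 L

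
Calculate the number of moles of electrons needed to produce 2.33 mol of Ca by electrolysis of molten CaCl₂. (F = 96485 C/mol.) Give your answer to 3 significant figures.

4.66 mol

Ca²⁺ + 2e⁻ → Ca, so n(e⁻) = 2 × 2.33 = 4.660 mol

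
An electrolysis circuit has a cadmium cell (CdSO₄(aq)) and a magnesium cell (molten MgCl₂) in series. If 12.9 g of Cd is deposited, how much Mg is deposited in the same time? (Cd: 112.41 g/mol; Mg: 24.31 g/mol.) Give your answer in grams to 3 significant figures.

2.79 g

n(Cd) = 12.9 / 112.41 = 0.1148 mol
Cd²⁺ + 2e⁻ → Cd, so n(e⁻) = 2 × 0.1148 = 0.2296 mol
The cells are in series, so the same charge (and hence the same n(e⁻) = 0.2296 mol) passes through both.
Mg²⁺ + 2e⁻ → Mg, so n(Mg) = 0.2296 / 2 = 0.1148 mol
m(Mg) = 0.1148 × 24.31 = 2.79 g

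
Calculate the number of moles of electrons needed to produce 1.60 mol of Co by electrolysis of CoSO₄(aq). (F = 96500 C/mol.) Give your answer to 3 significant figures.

Co²⁺ + 2e⁻ → Co, so n(e⁻) = 2 × 1.60 = 3.200 mol

3.20 mol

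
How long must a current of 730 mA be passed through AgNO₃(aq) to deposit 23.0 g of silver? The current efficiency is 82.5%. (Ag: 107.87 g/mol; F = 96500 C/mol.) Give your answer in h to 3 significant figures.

n(Ag) = 23.0 / 107.87 = 0.2132 mol
Ag⁺ + e⁻ → Ag, so n(e⁻) = 0.2132 mol
Q = 0.2132 × 96500 / 0.825 = 24940 C
t = Q / I = 24940 / 0.730 = 34160 s = 9.49 h

9.49 h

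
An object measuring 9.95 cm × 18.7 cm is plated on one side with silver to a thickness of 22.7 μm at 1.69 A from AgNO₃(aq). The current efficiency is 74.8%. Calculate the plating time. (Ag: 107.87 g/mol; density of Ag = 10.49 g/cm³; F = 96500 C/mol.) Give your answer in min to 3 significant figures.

52.3 min

Plated area = 9.95 × 18.7 = 186.1 cm²
Volume = 186.1 × 22.7×10⁻⁴ cm = 0.4224 cm³
m(Ag) = 0.4224 × 10.49 = 4.431 g
n(Ag) = 4.431 / 107.87 = 0.04108 mol; n(e⁻) = 0.04108 mol
Q = 0.04108 × 96500 / 0.748 = 5300 C
t = 5300 / 1.69 = 3136 s = 52.3 min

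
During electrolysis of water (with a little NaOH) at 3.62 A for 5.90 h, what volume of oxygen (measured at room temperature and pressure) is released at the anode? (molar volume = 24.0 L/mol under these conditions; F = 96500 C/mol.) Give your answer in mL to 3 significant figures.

Charge passed = 3.62 × 21240 = 76890 C
n(e⁻) = 76890 / 96500 = 0.7968 mol
2H₂O → O₂ + 4H⁺ + 4e⁻, so n(O₂) = 0.7968 / 4 = 0.1992 mol
V = 0.1992 × 24.0 = 4.781 L
= 4780 mL

4780 mL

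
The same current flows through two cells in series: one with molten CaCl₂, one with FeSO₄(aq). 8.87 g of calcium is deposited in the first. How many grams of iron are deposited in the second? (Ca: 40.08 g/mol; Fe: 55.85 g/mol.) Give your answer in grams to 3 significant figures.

n(Ca) = 8.87 / 40.08 = 0.2213 mol
Ca²⁺ + 2e⁻ → Ca, so n(e⁻) = 2 × 0.2213 = 0.4426 mol
Same current for the same time ⇒ same n(e⁻) = 0.4426 mol in both cells.
Fe²⁺ + 2e⁻ → Fe, so n(Fe) = 0.4426 / 2 = 0.2213 mol
m(Fe) = 0.2213 × 55.85 = 12.4 g

12.4 g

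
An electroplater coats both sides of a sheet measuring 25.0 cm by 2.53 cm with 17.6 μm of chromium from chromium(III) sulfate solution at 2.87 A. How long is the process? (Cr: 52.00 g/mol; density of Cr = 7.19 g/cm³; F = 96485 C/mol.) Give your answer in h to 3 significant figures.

Plated area = 2 × 25.0 × 2.53 = 126.5 cm²
Volume = 126.5 × 17.6×10⁻⁴ cm = 0.2226 cm³
m(Cr) = 0.2226 × 7.19 = 1.600 g
n(Cr) = 1.600 / 52.00 = 0.03077 mol; n(e⁻) = 3 × 0.03077 = 0.09231 mol
Q = 0.09231 × 96485 = 8907 C
t = 8907 / 2.87 = 3103 s = 0.862 h

0.862 h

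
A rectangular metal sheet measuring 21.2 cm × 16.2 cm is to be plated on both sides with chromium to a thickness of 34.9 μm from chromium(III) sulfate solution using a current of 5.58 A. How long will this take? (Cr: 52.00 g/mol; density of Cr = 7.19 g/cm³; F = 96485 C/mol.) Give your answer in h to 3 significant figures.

Plated area = 2 × 21.2 × 16.2 = 686.9 cm²
Volume = 686.9 × 34.9×10⁻⁴ cm = 2.397 cm³
m(Cr) = 2.397 × 7.19 = 17.23 g
n(Cr) = 17.23 / 52.00 = 0.3313 mol; n(e⁻) = 3 × 0.3313 = 0.9939 mol
Q = 0.9939 × 96485 = 95900 C
t = 95900 / 5.58 = 17190 s = 4.78 h

4.78 h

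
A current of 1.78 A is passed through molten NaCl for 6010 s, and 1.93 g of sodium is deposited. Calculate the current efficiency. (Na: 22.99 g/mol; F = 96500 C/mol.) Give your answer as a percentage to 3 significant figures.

75.7%

Q = 1.78 × 6010 = 10700 C
n(e⁻) = 10700 / 96500 = 0.1109 mol
Na⁺ + e⁻ → Na, so theoretical n(Na) = 0.1109 mol → 2.550 g
Efficiency = 1.93 / 2.550 = 0.7569 = 75.7%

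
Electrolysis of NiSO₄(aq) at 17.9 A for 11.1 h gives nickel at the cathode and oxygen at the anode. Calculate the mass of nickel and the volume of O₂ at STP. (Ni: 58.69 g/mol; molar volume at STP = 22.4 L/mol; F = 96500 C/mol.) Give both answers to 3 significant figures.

Q = 17.9 × 39960 = 7.153×10^5 C; n(e⁻) = 7.153×10^5 / 96500 = 7.412 mol
Cathode: Ni²⁺ + 2e⁻ → Ni → n(Ni) = 7.412/2 = 3.706 mol → 218 g
Anode: 2H₂O → O₂ + 4H⁺ + 4e⁻ → n(O₂) = 7.412/4 = 1.853 mol → 41.5 L

218 g Ni; 41.5 L O₂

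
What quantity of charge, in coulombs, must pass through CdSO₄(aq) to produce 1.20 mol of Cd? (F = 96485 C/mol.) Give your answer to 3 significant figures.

2.32×10^5 C

Cd²⁺ + 2e⁻ → Cd, so n(e⁻) = 2 × 1.20 = 2.400 mol
Q = 2.400 × 96485 = 2.316×10^5 C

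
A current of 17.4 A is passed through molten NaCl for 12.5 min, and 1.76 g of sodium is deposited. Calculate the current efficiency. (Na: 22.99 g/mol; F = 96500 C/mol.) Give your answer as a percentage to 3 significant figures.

56.6%

Q = 17.4 × 750 = 13050 C
n(e⁻) = 13050 / 96500 = 0.1352 mol
Na⁺ + e⁻ → Na, so theoretical n(Na) = 0.1352 mol → 3.108 g
Efficiency = 1.76 / 3.108 = 0.5663 = 56.6%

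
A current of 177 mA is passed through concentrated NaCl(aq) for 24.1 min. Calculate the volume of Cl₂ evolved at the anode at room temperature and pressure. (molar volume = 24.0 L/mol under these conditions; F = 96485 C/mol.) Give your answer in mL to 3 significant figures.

31.8 mL

Q = It = 0.177 × 1446 = 255.9 C
n(e⁻) = 255.9 / 96485 = 0.002652 mol
2Cl⁻ → Cl₂ + 2e⁻, so n(Cl₂) = 0.002652 / 2 = 0.001326 mol
V = 0.001326 × 24.0 = 0.03182 L
= 31.8 mL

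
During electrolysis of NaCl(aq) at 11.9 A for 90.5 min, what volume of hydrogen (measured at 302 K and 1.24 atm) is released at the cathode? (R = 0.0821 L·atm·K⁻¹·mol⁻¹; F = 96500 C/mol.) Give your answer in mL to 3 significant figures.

Q = 11.9 A × 5430 s = 64620 C
n(e⁻) = Q/F = 64620/96500 = 0.6696 mol
2H⁺ + 2e⁻ → H₂, so n(H₂) = 0.6696 / 2 = 0.3348 mol
V = nRT/P = 0.3348 × 0.0821 × 302 / 1.24 = 6.694 L
= 6690 mL

6690 mL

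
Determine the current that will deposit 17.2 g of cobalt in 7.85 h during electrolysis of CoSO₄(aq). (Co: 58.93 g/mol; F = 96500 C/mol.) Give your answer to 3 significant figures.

n(Co) = 17.2 / 58.93 = 0.2919 mol
Co²⁺ + 2e⁻ → Co, so n(e⁻) = 2 × 0.2919 = 0.5838 mol
Q = 0.5838 × 96500 = 56340 C
I = Q / t = 56340 / 28260 s = 1.99 A

1.99 A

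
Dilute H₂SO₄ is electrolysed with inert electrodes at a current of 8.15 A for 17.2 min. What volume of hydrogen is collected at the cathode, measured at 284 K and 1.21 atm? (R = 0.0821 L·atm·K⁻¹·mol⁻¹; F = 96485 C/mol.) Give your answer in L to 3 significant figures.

0.840 L

Q = It = 8.15 × 1032 = 8411 C
n(e⁻) = Q/F = 8411/96485 = 0.08717 mol
2H⁺ + 2e⁻ → H₂, so n(H₂) = 0.08717 / 2 = 0.04359 mol
V = nRT/P = 0.04359 × 0.0821 × 284 / 1.21 = 0.8400 L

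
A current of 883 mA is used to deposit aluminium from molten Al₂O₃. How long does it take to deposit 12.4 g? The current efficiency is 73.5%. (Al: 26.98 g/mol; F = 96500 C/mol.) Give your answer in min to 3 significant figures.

n(Al) = 12.4 / 26.98 = 0.4596 mol
Al³⁺ + 3e⁻ → Al, so n(e⁻) = 3 × 0.4596 = 1.379 mol
Q = 1.379 × 96500 / 0.735 = 1.811×10^5 C
t = Q / I = 1.811×10^5 / 0.883 = 2.051×10^5 s = 3420 min

3420 min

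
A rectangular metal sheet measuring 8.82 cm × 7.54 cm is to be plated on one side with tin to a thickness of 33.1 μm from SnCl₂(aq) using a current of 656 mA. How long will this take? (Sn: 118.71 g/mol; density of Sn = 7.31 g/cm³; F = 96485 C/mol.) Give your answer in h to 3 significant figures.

1.11 h

Plated area = 8.82 × 7.54 = 66.50 cm²
Volume = 66.50 × 33.1×10⁻⁴ cm = 0.2201 cm³
m(Sn) = 0.2201 × 7.31 = 1.609 g
n(Sn) = 1.609 / 118.71 = 0.01355 mol; n(e⁻) = 2 × 0.01355 = 0.02710 mol
Q = 0.02710 × 96485 = 2615 C
t = 2615 / 0.656 = 3986 s = 1.11 h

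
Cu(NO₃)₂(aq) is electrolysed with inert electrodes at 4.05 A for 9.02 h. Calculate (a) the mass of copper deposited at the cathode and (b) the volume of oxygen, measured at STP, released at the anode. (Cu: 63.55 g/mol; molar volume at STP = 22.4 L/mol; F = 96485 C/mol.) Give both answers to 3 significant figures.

43.3 g Cu; 7.63 L O₂

Q = 4.05 × 32472 = 1.315×10^5 C; n(e⁻) = 1.315×10^5 / 96485 = 1.363 mol
Cathode: Cu²⁺ + 2e⁻ → Cu → n(Cu) = 1.363/2 = 0.6815 mol → 43.3 g
Anode: 2H₂O → O₂ + 4H⁺ + 4e⁻ → n(O₂) = 1.363/4 = 0.3408 mol → 7.63 L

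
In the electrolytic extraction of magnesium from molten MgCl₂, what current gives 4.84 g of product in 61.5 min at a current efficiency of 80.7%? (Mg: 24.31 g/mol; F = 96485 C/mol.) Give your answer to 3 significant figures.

12.9 A

n(Mg) = 4.84 / 24.31 = 0.1991 mol
Mg²⁺ + 2e⁻ → Mg, so n(e⁻) = 2 × 0.1991 = 0.3982 mol
Q = 0.3982 × 96485 / 0.807 = 47610 C
I = Q / t = 47610 / 3690 s = 12.9 A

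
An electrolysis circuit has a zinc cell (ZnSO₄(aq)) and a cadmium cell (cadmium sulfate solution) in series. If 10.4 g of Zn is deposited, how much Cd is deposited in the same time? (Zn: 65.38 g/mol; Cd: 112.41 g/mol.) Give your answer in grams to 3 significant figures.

n(Zn) = 10.4 / 65.38 = 0.1591 mol
Zn²⁺ + 2e⁻ → Zn, so n(e⁻) = 2 × 0.1591 = 0.3182 mol
The cells are in series, so the same charge (and hence the same n(e⁻) = 0.3182 mol) passes through both.
Cd²⁺ + 2e⁻ → Cd, so n(Cd) = 0.3182 / 2 = 0.1591 mol
m(Cd) = 0.1591 × 112.41 = 17.9 g

17.9 g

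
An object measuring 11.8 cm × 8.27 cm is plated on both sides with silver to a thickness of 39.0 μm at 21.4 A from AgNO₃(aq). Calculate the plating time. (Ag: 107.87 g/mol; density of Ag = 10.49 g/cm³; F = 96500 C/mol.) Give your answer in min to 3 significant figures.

Plated area = 2 × 11.8 × 8.27 = 195.2 cm²
Volume = 195.2 × 39.0×10⁻⁴ cm = 0.7613 cm³
m(Ag) = 0.7613 × 10.49 = 7.986 g
n(Ag) = 7.986 / 107.87 = 0.07403 mol; n(e⁻) = 0.07403 mol
Q = 0.07403 × 96500 = 7144 C
t = 7144 / 21.4 = 333.8 s = 5.56 min

5.56 min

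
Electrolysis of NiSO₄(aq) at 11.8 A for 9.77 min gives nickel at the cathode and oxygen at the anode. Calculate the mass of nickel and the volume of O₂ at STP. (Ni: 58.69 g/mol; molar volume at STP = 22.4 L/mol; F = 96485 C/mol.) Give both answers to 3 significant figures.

Q = 11.8 × 586.2 = 6917 C; n(e⁻) = 6917 / 96485 = 0.07169 mol
Cathode: Ni²⁺ + 2e⁻ → Ni → n(Ni) = 0.07169/2 = 0.03585 mol → 2.10 g
Anode: 2H₂O → O₂ + 4H⁺ + 4e⁻ → n(O₂) = 0.07169/4 = 0.01792 mol → 0.401 L

2.10 g Ni; 0.401 L O₂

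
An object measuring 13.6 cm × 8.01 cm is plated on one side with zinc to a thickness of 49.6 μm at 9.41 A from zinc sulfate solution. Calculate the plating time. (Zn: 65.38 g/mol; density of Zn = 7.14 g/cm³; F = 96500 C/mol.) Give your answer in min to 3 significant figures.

Plated area = 13.6 × 8.01 = 108.9 cm²
Volume = 108.9 × 49.6×10⁻⁴ cm = 0.5401 cm³
m(Zn) = 0.5401 × 7.14 = 3.856 g
n(Zn) = 3.856 / 65.38 = 0.05898 mol; n(e⁻) = 2 × 0.05898 = 0.1180 mol
Q = 0.1180 × 96500 = 11390 C
t = 11390 / 9.41 = 1210 s = 20.2 min

20.2 min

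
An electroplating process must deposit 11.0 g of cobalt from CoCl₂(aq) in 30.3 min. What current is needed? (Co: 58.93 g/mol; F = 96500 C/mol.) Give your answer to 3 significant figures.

19.8 A

n(Co) = 11.0 / 58.93 = 0.1867 mol
Co²⁺ + 2e⁻ → Co, so n(e⁻) = 2 × 0.1867 = 0.3734 mol
Q = 0.3734 × 96500 = 36030 C
I = Q / t = 36030 / 1818 s = 19.8 A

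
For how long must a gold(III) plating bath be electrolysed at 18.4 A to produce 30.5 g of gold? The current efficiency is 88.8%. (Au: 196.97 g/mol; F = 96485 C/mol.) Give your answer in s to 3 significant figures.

n(Au) = 30.5 / 196.97 = 0.1548 mol
Au³⁺ + 3e⁻ → Au, so n(e⁻) = 3 × 0.1548 = 0.4644 mol
Q = 0.4644 × 96485 / 0.888 = 50460 C
t = Q / I = 50460 / 18.4 = 2742 s

2740 s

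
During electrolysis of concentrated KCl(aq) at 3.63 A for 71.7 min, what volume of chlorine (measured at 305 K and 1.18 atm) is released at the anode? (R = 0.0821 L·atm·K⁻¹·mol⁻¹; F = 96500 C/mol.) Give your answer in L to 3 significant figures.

Q = 3.63 A × 4302 s = 15620 C
n(e⁻) = Q/F = 15620/96500 = 0.1619 mol
2Cl⁻ → Cl₂ + 2e⁻, so n(Cl₂) = 0.1619 / 2 = 0.08095 mol
V = nRT/P = 0.08095 × 0.0821 × 305 / 1.18 = 1.718 L

1.72 L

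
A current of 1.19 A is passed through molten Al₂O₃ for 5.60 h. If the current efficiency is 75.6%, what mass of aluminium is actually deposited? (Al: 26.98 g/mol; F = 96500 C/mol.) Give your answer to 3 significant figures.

1.69 g

Q = 1.19 × 20160 = 23990 C
n(e⁻) = 23990 / 96500 = 0.2486 mol
Al³⁺ + 3e⁻ → Al, so theoretical m(Al) = 0.08287 × 26.98 = 2.236 g
Actual mass = 75.6% × 2.236 = 1.69 g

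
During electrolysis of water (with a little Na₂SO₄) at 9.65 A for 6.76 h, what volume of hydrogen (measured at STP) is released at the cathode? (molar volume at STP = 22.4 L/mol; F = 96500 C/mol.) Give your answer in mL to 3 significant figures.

Charge passed = 9.65 × 24336 = 2.348×10^5 C
Moles of electrons = 2.348×10^5 / 96500 = 2.433 mol
2H⁺ + 2e⁻ → H₂, so n(H₂) = 2.433 / 2 = 1.217 mol
V = 1.217 × 22.4 = 27.26 L
= 27300 mL

27300 mL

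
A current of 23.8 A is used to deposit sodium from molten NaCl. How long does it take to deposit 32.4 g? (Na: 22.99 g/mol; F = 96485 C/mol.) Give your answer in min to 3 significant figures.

95.2 min

n(Na) = 32.4 / 22.99 = 1.409 mol
Na⁺ + e⁻ → Na, so n(e⁻) = 1.409 mol
Q = 1.409 × 96485 = 1.359×10^5 C
t = Q / I = 1.359×10^5 / 23.8 = 5710 s = 95.2 min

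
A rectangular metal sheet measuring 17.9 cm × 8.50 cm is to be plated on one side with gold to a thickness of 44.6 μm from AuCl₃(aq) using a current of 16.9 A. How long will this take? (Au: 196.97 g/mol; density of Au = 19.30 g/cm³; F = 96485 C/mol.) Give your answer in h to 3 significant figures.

Plated area = 17.9 × 8.50 = 152.2 cm²
Volume = 152.2 × 44.6×10⁻⁴ cm = 0.6788 cm³
m(Au) = 0.6788 × 19.30 = 13.10 g
n(Au) = 13.10 / 196.97 = 0.06651 mol; n(e⁻) = 3 × 0.06651 = 0.1995 mol
Q = 0.1995 × 96485 = 19250 C
t = 19250 / 16.9 = 1139 s = 0.316 h

0.316 h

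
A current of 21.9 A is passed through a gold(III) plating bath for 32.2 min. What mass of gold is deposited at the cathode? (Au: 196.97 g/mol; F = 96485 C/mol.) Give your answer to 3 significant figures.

28.8 g

Charge passed = 21.9 × 1932 = 42310 C
n(e⁻) = Q/F = 42310/96485 = 0.4385 mol
Au³⁺ + 3e⁻ → Au, so n(Au) = 0.4385 / 3 = 0.1462 mol
m = 0.1462 × 196.97 = 28.8 g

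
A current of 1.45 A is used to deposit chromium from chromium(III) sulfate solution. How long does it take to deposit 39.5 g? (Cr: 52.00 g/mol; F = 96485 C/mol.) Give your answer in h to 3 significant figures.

n(Cr) = 39.5 / 52.00 = 0.7596 mol
Cr³⁺ + 3e⁻ → Cr, so n(e⁻) = 3 × 0.7596 = 2.279 mol
Q = 2.279 × 96485 = 2.199×10^5 C
t = Q / I = 2.199×10^5 / 1.45 = 1.517×10^5 s = 42.1 h

42.1 h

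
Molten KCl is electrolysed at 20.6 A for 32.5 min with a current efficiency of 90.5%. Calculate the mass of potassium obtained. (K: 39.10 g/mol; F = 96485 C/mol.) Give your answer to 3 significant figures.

14.7 g

Q = 20.6 × 1950 = 40170 C
n(e⁻) = 40170 / 96485 = 0.4163 mol
K⁺ + e⁻ → K, so theoretical m(K) = 0.4163 × 39.10 = 16.28 g
Actual mass = 90.5% × 16.28 = 14.7 g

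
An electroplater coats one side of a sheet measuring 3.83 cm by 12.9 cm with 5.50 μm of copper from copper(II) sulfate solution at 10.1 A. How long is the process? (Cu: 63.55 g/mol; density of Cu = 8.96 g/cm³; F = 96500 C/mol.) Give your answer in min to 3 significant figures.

1.22 min

Plated area = 3.83 × 12.9 = 49.41 cm²
Volume = 49.41 × 5.50×10⁻⁴ cm = 0.02718 cm³
m(Cu) = 0.02718 × 8.96 = 0.2435 g
n(Cu) = 0.2435 / 63.55 = 0.003832 mol; n(e⁻) = 2 × 0.003832 = 0.007664 mol
Q = 0.007664 × 96500 = 739.6 C
t = 739.6 / 10.1 = 73.23 s = 1.22 min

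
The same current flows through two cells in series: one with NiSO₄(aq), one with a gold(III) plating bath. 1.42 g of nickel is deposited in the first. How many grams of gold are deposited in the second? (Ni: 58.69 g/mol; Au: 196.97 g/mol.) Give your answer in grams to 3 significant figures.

3.18 g

n(Ni) = 1.42 / 58.69 = 0.02419 mol
Ni²⁺ + 2e⁻ → Ni, so n(e⁻) = 2 × 0.02419 = 0.04838 mol
The cells are in series, so the same charge (and hence the same n(e⁻) = 0.04838 mol) passes through both.
Au³⁺ + 3e⁻ → Au, so n(Au) = 0.04838 / 3 = 0.01613 mol
m(Au) = 0.01613 × 196.97 = 3.18 g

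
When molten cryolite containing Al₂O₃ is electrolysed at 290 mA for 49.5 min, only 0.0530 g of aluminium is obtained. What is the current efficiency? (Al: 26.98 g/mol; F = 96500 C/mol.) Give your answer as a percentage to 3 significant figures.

66.0%

Q = 0.290 × 2970 = 861.3 C
n(e⁻) = 861.3 / 96500 = 0.008925 mol
Al³⁺ + 3e⁻ → Al, so theoretical n(Al) = 0.002975 mol → 0.08027 g
Efficiency = 0.0530 / 0.08027 = 0.6603 = 66.0%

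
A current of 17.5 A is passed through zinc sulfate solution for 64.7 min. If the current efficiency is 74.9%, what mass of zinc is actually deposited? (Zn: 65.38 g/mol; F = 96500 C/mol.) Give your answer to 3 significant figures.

17.2 g

Q = 17.5 × 3882 = 67940 C
n(e⁻) = 67940 / 96500 = 0.7040 mol
Zn²⁺ + 2e⁻ → Zn, so theoretical m(Zn) = 0.3520 × 65.38 = 23.01 g
Actual mass = 74.9% × 23.01 = 17.2 g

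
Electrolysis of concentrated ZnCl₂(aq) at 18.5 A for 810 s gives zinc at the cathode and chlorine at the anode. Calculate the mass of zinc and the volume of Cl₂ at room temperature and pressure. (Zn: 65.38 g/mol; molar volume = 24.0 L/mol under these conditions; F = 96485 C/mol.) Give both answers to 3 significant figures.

5.08 g Zn; 1.86 L Cl₂

Q = 18.5 × 810 = 14990 C; n(e⁻) = 14990 / 96485 = 0.1554 mol
Cathode: Zn²⁺ + 2e⁻ → Zn → n(Zn) = 0.1554/2 = 0.07770 mol → 5.08 g
Anode: 2Cl⁻ → Cl₂ + 2e⁻ → n(Cl₂) = 0.1554/2 = 0.07770 mol → 1.86 L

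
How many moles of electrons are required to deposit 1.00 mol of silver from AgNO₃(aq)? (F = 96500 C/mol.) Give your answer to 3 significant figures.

1.00 mol

Ag⁺ + e⁻ → Ag, so n(e⁻) = 1 × 1.00 = 1.000 mol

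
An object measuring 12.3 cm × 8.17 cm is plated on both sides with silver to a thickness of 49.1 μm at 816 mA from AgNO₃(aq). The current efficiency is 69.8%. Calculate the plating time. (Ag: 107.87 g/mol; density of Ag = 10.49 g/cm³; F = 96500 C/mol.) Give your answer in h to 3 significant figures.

4.52 h

Plated area = 2 × 12.3 × 8.17 = 201.0 cm²
Volume = 201.0 × 49.1×10⁻⁴ cm = 0.9869 cm³
m(Ag) = 0.9869 × 10.49 = 10.35 g
n(Ag) = 10.35 / 107.87 = 0.09595 mol; n(e⁻) = 0.09595 mol
Q = 0.09595 × 96500 / 0.698 = 13270 C
t = 13270 / 0.816 = 16260 s = 4.52 h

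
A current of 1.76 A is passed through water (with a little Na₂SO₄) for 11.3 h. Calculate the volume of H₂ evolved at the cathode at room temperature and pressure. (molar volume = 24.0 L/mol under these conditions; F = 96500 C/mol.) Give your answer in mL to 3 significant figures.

8900 mL

Q = 1.76 A × 40680 s = 71600 C
n(e⁻) = Q/F = 71600/96500 = 0.7420 mol
2H⁺ + 2e⁻ → H₂, so n(H₂) = 0.7420 / 2 = 0.3710 mol
V = 0.3710 × 24.0 = 8.904 L
= 8900 mL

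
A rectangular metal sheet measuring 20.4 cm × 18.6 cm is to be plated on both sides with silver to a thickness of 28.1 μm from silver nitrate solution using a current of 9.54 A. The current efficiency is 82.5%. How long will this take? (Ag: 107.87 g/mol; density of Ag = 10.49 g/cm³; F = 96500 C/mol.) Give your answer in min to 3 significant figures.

42.4 min

Plated area = 2 × 20.4 × 18.6 = 758.9 cm²
Volume = 758.9 × 28.1×10⁻⁴ cm = 2.133 cm³
m(Ag) = 2.133 × 10.49 = 22.38 g
n(Ag) = 22.38 / 107.87 = 0.2075 mol; n(e⁻) = 0.2075 mol
Q = 0.2075 × 96500 / 0.825 = 24270 C
t = 24270 / 9.54 = 2544 s = 42.4 min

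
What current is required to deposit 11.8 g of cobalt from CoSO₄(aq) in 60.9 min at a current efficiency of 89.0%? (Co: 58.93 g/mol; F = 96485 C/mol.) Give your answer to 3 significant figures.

n(Co) = 11.8 / 58.93 = 0.2002 mol
Co²⁺ + 2e⁻ → Co, so n(e⁻) = 2 × 0.2002 = 0.4004 mol
Q = 0.4004 × 96485 / 0.890 = 43410 C
I = Q / t = 43410 / 3654 s = 11.9 A

11.9 A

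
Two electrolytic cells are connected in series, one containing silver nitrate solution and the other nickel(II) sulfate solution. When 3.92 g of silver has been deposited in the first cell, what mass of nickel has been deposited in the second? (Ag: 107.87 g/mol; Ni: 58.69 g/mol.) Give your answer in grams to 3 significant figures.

1.07 g

n(Ag) = 3.92 / 107.87 = 0.03634 mol
Ag⁺ + e⁻ → Ag, so n(e⁻) = 0.03634 mol
In series, the same 0.03634 mol of electrons flows through the second cell.
Ni²⁺ + 2e⁻ → Ni, so n(Ni) = 0.03634 / 2 = 0.01817 mol
m(Ni) = 0.01817 × 58.69 = 1.07 g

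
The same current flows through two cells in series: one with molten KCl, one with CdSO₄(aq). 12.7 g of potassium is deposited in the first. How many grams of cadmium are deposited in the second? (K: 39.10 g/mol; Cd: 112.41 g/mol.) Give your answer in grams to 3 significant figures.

n(K) = 12.7 / 39.10 = 0.3248 mol
K⁺ + e⁻ → K, so n(e⁻) = 0.3248 mol
Since the cells are in series, n(e⁻) in the Cd cell is also 0.3248 mol.
Cd²⁺ + 2e⁻ → Cd, so n(Cd) = 0.3248 / 2 = 0.1624 mol
m(Cd) = 0.1624 × 112.41 = 18.3 g

18.3 g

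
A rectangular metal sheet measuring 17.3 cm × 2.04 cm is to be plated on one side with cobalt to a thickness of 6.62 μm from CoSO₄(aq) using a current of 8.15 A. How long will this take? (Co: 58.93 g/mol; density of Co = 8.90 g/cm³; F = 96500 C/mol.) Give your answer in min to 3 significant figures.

Plated area = 17.3 × 2.04 = 35.29 cm²
Volume = 35.29 × 6.62×10⁻⁴ cm = 0.02336 cm³
m(Co) = 0.02336 × 8.90 = 0.2079 g
n(Co) = 0.2079 / 58.93 = 0.003528 mol; n(e⁻) = 2 × 0.003528 = 0.007056 mol
Q = 0.007056 × 96500 = 680.9 C
t = 680.9 / 8.15 = 83.55 s = 1.39 min

1.39 min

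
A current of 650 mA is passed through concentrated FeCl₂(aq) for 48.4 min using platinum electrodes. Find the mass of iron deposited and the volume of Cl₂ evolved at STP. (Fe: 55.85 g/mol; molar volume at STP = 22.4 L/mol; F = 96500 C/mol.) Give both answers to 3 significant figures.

0.546 g Fe; 0.219 L Cl₂

Q = 0.650 × 2904 = 1888 C; n(e⁻) = 1888 / 96500 = 0.01956 mol
Cathode: Fe²⁺ + 2e⁻ → Fe → n(Fe) = 0.01956/2 = 0.009780 mol → 0.546 g
Anode: 2Cl⁻ → Cl₂ + 2e⁻ → n(Cl₂) = 0.01956/2 = 0.009780 mol → 0.219 L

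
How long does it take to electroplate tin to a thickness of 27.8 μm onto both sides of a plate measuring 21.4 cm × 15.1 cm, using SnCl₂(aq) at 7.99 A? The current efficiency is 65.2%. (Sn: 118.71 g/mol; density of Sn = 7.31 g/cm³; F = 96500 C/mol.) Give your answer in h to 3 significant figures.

1.14 h

Plated area = 2 × 21.4 × 15.1 = 646.3 cm²
Volume = 646.3 × 27.8×10⁻⁴ cm = 1.797 cm³
m(Sn) = 1.797 × 7.31 = 13.14 g
n(Sn) = 13.14 / 118.71 = 0.1107 mol; n(e⁻) = 2 × 0.1107 = 0.2214 mol
Q = 0.2214 × 96500 / 0.652 = 32770 C
t = 32770 / 7.99 = 4101 s = 1.14 h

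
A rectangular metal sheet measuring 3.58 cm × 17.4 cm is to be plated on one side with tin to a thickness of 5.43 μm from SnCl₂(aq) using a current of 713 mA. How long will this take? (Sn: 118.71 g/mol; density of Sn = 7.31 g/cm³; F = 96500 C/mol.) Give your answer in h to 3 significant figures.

0.157 h

Plated area = 3.58 × 17.4 = 62.29 cm²
Volume = 62.29 × 5.43×10⁻⁴ cm = 0.03382 cm³
m(Sn) = 0.03382 × 7.31 = 0.2472 g
n(Sn) = 0.2472 / 118.71 = 0.002082 mol; n(e⁻) = 2 × 0.002082 = 0.004164 mol
Q = 0.004164 × 96500 = 401.8 C
t = 401.8 / 0.713 = 563.5 s = 0.157 h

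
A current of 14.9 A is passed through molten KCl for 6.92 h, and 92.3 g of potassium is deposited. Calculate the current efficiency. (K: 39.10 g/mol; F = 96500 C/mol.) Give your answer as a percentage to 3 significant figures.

Q = 14.9 × 24912 = 3.712×10^5 C
n(e⁻) = 3.712×10^5 / 96500 = 3.847 mol
K⁺ + e⁻ → K, so theoretical n(K) = 3.847 mol → 150.4 g
Efficiency = 92.3 / 150.4 = 0.6137 = 61.4%

61.4%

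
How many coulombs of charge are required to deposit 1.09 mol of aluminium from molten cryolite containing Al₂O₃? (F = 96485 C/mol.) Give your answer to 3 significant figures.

3.16×10^5 C

Al³⁺ + 3e⁻ → Al, so n(e⁻) = 3 × 1.09 = 3.270 mol
Q = 3.270 × 96485 = 3.155×10^5 C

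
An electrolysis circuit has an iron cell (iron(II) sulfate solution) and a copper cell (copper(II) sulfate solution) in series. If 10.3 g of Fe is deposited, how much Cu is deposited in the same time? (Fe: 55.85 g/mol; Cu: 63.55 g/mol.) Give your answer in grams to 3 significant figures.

11.7 g

n(Fe) = 10.3 / 55.85 = 0.1844 mol
Fe²⁺ + 2e⁻ → Fe, so n(e⁻) = 2 × 0.1844 = 0.3688 mol
The cells are in series, so the same charge (and hence the same n(e⁻) = 0.3688 mol) passes through both.
Cu²⁺ + 2e⁻ → Cu, so n(Cu) = 0.3688 / 2 = 0.1844 mol
m(Cu) = 0.1844 × 63.55 = 11.7 g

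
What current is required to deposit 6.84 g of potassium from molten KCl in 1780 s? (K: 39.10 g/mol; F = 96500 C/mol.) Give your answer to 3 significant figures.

9.48 A

n(K) = 6.84 / 39.10 = 0.1749 mol
K⁺ + e⁻ → K, so n(e⁻) = 0.1749 mol
Q = 0.1749 × 96500 = 16880 C
I = Q / t = 16880 / 1780 s = 9.48 A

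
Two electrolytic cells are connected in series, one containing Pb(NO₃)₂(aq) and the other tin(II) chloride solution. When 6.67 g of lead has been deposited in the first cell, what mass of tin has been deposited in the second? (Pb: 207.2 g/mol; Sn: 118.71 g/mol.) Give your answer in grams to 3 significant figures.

3.82 g

n(Pb) = 6.67 / 207.2 = 0.03219 mol
Pb²⁺ + 2e⁻ → Pb, so n(e⁻) = 2 × 0.03219 = 0.06438 mol
The cells are in series, so the same charge (and hence the same n(e⁻) = 0.06438 mol) passes through both.
Sn²⁺ + 2e⁻ → Sn, so n(Sn) = 0.06438 / 2 = 0.03219 mol
m(Sn) = 0.03219 × 118.71 = 3.82 g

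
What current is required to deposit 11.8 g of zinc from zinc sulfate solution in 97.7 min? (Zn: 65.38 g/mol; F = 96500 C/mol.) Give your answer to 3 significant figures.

n(Zn) = 11.8 / 65.38 = 0.1805 mol
Zn²⁺ + 2e⁻ → Zn, so n(e⁻) = 2 × 0.1805 = 0.3610 mol
Q = 0.3610 × 96500 = 34840 C
I = Q / t = 34840 / 5862 s = 5.94 A

5.94 A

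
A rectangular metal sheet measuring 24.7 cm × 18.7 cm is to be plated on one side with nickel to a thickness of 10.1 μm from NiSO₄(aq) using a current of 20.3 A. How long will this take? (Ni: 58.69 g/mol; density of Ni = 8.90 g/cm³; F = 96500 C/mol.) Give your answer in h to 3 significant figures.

Plated area = 24.7 × 18.7 = 461.9 cm²
Volume = 461.9 × 10.1×10⁻⁴ cm = 0.4665 cm³
m(Ni) = 0.4665 × 8.90 = 4.152 g
n(Ni) = 4.152 / 58.69 = 0.07074 mol; n(e⁻) = 2 × 0.07074 = 0.1415 mol
Q = 0.1415 × 96500 = 13650 C
t = 13650 / 20.3 = 672.4 s = 0.187 h

0.187 h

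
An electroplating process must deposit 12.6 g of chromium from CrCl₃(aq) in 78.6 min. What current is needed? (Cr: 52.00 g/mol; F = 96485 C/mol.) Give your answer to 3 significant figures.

14.9 A

n(Cr) = 12.6 / 52.00 = 0.2423 mol
Cr³⁺ + 3e⁻ → Cr, so n(e⁻) = 3 × 0.2423 = 0.7269 mol
Q = 0.7269 × 96485 = 70130 C
I = Q / t = 70130 / 4716 s = 14.9 A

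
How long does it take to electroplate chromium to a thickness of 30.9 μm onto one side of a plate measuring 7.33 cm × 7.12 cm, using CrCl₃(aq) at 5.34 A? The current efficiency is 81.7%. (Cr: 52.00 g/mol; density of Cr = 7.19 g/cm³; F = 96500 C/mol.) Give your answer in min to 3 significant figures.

24.7 min

Plated area = 7.33 × 7.12 = 52.19 cm²
Volume = 52.19 × 30.9×10⁻⁴ cm = 0.1613 cm³
m(Cr) = 0.1613 × 7.19 = 1.160 g
n(Cr) = 1.160 / 52.00 = 0.02231 mol; n(e⁻) = 3 × 0.02231 = 0.06693 mol
Q = 0.06693 × 96500 / 0.817 = 7905 C
t = 7905 / 5.34 = 1480 s = 24.7 min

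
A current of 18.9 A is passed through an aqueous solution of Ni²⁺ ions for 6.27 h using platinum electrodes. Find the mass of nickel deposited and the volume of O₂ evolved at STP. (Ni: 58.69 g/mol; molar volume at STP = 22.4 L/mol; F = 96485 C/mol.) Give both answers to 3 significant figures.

Q = 18.9 × 22572 = 4.266×10^5 C; n(e⁻) = 4.266×10^5 / 96485 = 4.421 mol
Cathode: Ni²⁺ + 2e⁻ → Ni → n(Ni) = 4.421/2 = 2.211 mol → 130 g
Anode: 2H₂O → O₂ + 4H⁺ + 4e⁻ → n(O₂) = 4.421/4 = 1.105 mol → 24.8 L

130 g Ni; 24.8 L O₂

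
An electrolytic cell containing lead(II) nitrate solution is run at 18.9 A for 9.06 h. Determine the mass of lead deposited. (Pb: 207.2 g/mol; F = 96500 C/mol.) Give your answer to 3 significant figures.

Q = 18.9 A × 32616 s = 6.164×10^5 C
Moles of electrons = 6.164×10^5 / 96500 = 6.388 mol
Pb²⁺ + 2e⁻ → Pb, so n(Pb) = 6.388 / 2 = 3.194 mol
m = 3.194 × 207.2 = 662 g

662 g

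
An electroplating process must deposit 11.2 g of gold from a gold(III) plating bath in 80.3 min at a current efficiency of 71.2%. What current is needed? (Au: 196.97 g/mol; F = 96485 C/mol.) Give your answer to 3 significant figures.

n(Au) = 11.2 / 196.97 = 0.05686 mol
Au³⁺ + 3e⁻ → Au, so n(e⁻) = 3 × 0.05686 = 0.1706 mol
Q = 0.1706 × 96485 / 0.712 = 23120 C
I = Q / t = 23120 / 4818 s = 4.80 A

4.80 A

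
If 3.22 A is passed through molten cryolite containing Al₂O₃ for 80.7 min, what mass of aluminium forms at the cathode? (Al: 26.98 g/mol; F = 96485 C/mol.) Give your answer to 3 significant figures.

Charge passed = 3.22 × 4842 = 15590 C
n(e⁻) = Q/F = 15590/96485 = 0.1616 mol
Al³⁺ + 3e⁻ → Al, so n(Al) = 0.1616 / 3 = 0.05387 mol
m = 0.05387 × 26.98 = 1.45 g

1.45 g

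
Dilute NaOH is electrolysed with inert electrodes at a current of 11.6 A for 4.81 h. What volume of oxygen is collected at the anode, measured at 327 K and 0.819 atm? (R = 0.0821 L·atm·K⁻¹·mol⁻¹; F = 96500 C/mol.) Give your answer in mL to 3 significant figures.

Q = 11.6 A × 17316 s = 2.009×10^5 C
Moles of electrons = 2.009×10^5 / 96500 = 2.082 mol
2H₂O → O₂ + 4H⁺ + 4e⁻, so n(O₂) = 2.082 / 4 = 0.5205 mol
V = nRT/P = 0.5205 × 0.0821 × 327 / 0.819 = 17.06 L
= 17100 mL

17100 mL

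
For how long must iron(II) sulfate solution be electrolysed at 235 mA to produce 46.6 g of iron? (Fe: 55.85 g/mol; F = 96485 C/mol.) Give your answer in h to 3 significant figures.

n(Fe) = 46.6 / 55.85 = 0.8344 mol
Fe²⁺ + 2e⁻ → Fe, so n(e⁻) = 2 × 0.8344 = 1.669 mol
Q = 1.669 × 96485 = 1.610×10^5 C
t = Q / I = 1.610×10^5 / 0.235 = 6.851×10^5 s = 190 h

190 h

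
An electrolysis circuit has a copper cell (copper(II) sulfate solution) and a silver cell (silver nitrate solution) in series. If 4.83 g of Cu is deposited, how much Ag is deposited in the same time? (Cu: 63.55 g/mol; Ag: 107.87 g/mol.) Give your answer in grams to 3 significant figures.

16.4 g

n(Cu) = 4.83 / 63.55 = 0.07600 mol
Cu²⁺ + 2e⁻ → Cu, so n(e⁻) = 2 × 0.07600 = 0.1520 mol
Since the cells are in series, n(e⁻) in the Ag cell is also 0.1520 mol.
Ag⁺ + e⁻ → Ag, so n(Ag) = 0.1520 mol
m(Ag) = 0.1520 × 107.87 = 16.4 g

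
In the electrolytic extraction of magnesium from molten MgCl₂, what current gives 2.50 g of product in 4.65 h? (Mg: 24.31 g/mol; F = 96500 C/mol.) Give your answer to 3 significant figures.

n(Mg) = 2.50 / 24.31 = 0.1028 mol
Mg²⁺ + 2e⁻ → Mg, so n(e⁻) = 2 × 0.1028 = 0.2056 mol
Q = 0.2056 × 96500 = 19840 C
I = Q / t = 19840 / 16740 s = 1.19 A

1.19 A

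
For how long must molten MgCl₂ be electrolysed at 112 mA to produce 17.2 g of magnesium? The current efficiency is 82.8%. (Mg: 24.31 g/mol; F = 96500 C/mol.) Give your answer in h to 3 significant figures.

409 h

n(Mg) = 17.2 / 24.31 = 0.7075 mol
Mg²⁺ + 2e⁻ → Mg, so n(e⁻) = 2 × 0.7075 = 1.415 mol
Q = 1.415 × 96500 / 0.828 = 1.649×10^5 C
t = Q / I = 1.649×10^5 / 0.112 = 1.472×10^6 s = 409 h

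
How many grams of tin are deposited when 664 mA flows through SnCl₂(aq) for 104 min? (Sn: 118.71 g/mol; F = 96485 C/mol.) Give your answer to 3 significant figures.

2.55 g

Q = It = 0.664 × 6240 = 4143 C
Moles of electrons = 4143 / 96485 = 0.04294 mol
Sn²⁺ + 2e⁻ → Sn, so n(Sn) = 0.04294 / 2 = 0.02147 mol
m = 0.02147 × 118.71 = 2.55 g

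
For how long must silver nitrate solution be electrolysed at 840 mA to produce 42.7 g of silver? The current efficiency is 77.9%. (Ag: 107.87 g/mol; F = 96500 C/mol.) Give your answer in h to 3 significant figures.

16.2 h

n(Ag) = 42.7 / 107.87 = 0.3958 mol
Ag⁺ + e⁻ → Ag, so n(e⁻) = 0.3958 mol
Q = 0.3958 × 96500 / 0.779 = 49030 C
t = Q / I = 49030 / 0.840 = 58370 s = 16.2 h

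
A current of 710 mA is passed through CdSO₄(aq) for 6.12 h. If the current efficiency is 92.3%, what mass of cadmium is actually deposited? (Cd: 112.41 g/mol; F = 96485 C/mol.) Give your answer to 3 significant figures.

Q = 0.710 × 22032 = 15640 C
n(e⁻) = 15640 / 96485 = 0.1621 mol
Cd²⁺ + 2e⁻ → Cd, so theoretical m(Cd) = 0.08105 × 112.41 = 9.111 g
Actual mass = 92.3% × 9.111 = 8.41 g

8.41 g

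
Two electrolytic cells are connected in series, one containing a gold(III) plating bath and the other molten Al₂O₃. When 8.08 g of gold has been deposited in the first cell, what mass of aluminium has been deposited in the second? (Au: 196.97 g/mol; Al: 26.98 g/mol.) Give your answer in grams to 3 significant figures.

1.11 g

n(Au) = 8.08 / 196.97 = 0.04102 mol
Au³⁺ + 3e⁻ → Au, so n(e⁻) = 3 × 0.04102 = 0.1231 mol
Since the cells are in series, n(e⁻) in the Al cell is also 0.1231 mol.
Al³⁺ + 3e⁻ → Al, so n(Al) = 0.1231 / 3 = 0.04103 mol
m(Al) = 0.04103 × 26.98 = 1.11 g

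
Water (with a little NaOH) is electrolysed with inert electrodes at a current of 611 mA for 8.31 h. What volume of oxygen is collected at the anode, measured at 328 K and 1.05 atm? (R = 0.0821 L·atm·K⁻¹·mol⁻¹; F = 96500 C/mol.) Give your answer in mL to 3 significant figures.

Q = 0.611 A × 29916 s = 18280 C
Moles of electrons = 18280 / 96500 = 0.1894 mol
2H₂O → O₂ + 4H⁺ + 4e⁻, so n(O₂) = 0.1894 / 4 = 0.04735 mol
V = nRT/P = 0.04735 × 0.0821 × 328 / 1.05 = 1.214 L
= 1210 mL

1210 mL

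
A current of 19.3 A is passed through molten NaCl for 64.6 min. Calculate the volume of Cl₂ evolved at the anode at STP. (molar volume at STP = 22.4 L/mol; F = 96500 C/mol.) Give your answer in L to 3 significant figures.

Q = It = 19.3 × 3876 = 74810 C
n(e⁻) = 74810 / 96500 = 0.7752 mol
2Cl⁻ → Cl₂ + 2e⁻, so n(Cl₂) = 0.7752 / 2 = 0.3876 mol
V = 0.3876 × 22.4 = 8.682 L

8.68 L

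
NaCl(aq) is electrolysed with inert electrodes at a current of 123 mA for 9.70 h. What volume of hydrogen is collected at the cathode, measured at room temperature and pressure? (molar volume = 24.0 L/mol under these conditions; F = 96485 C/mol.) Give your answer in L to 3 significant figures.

Charge passed = 0.123 × 34920 = 4295 C
n(e⁻) = 4295 / 96485 = 0.04451 mol
2H⁺ + 2e⁻ → H₂, so n(H₂) = 0.04451 / 2 = 0.02226 mol
V = 0.02226 × 24.0 = 0.5342 L

0.534 L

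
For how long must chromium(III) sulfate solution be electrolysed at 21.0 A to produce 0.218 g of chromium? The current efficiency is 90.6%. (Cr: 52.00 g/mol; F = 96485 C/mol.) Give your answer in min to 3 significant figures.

n(Cr) = 0.218 / 52.00 = 0.004192 mol
Cr³⁺ + 3e⁻ → Cr, so n(e⁻) = 3 × 0.004192 = 0.01258 mol
Q = 0.01258 × 96485 / 0.906 = 1340 C
t = Q / I = 1340 / 21.0 = 63.81 s = 1.06 min

1.06 min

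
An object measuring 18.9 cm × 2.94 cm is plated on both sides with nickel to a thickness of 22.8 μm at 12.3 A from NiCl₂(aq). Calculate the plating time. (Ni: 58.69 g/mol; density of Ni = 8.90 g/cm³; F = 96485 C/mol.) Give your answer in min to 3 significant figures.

Plated area = 2 × 18.9 × 2.94 = 111.1 cm²
Volume = 111.1 × 22.8×10⁻⁴ cm = 0.2533 cm³
m(Ni) = 0.2533 × 8.90 = 2.254 g
n(Ni) = 2.254 / 58.69 = 0.03841 mol; n(e⁻) = 2 × 0.03841 = 0.07682 mol
Q = 0.07682 × 96485 = 7412 C
t = 7412 / 12.3 = 602.6 s = 10.0 min

10.0 min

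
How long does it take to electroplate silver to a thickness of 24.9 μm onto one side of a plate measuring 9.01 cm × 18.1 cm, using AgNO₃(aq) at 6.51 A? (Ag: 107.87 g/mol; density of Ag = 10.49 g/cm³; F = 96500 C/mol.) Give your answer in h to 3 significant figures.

0.163 h

Plated area = 9.01 × 18.1 = 163.1 cm²
Volume = 163.1 × 24.9×10⁻⁴ cm = 0.4061 cm³
m(Ag) = 0.4061 × 10.49 = 4.260 g
n(Ag) = 4.260 / 107.87 = 0.03949 mol; n(e⁻) = 0.03949 mol
Q = 0.03949 × 96500 = 3811 C
t = 3811 / 6.51 = 585.4 s = 0.163 h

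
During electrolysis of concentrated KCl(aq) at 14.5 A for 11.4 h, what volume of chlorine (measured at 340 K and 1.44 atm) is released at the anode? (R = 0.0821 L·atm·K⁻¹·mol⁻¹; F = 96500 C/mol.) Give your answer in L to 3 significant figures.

59.8 L

Q = 14.5 A × 41040 s = 5.951×10^5 C
n(e⁻) = Q/F = 5.951×10^5/96500 = 6.167 mol
2Cl⁻ → Cl₂ + 2e⁻, so n(Cl₂) = 6.167 / 2 = 3.084 mol
V = nRT/P = 3.084 × 0.0821 × 340 / 1.44 = 59.78 L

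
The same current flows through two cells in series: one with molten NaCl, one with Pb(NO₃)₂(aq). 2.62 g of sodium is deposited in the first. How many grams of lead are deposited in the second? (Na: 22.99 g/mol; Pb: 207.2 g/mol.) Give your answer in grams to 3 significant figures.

11.8 g

n(Na) = 2.62 / 22.99 = 0.1140 mol
Na⁺ + e⁻ → Na, so n(e⁻) = 0.1140 mol
The cells are in series, so the same charge (and hence the same n(e⁻) = 0.1140 mol) passes through both.
Pb²⁺ + 2e⁻ → Pb, so n(Pb) = 0.1140 / 2 = 0.05700 mol
m(Pb) = 0.05700 × 207.2 = 11.8 g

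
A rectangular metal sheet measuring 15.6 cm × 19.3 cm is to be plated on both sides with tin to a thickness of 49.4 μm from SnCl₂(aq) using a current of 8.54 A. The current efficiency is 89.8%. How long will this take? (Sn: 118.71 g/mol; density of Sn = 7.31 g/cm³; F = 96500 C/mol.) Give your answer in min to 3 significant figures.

Plated area = 2 × 15.6 × 19.3 = 602.2 cm²
Volume = 602.2 × 49.4×10⁻⁴ cm = 2.975 cm³
m(Sn) = 2.975 × 7.31 = 21.75 g
n(Sn) = 21.75 / 118.71 = 0.1832 mol; n(e⁻) = 2 × 0.1832 = 0.3664 mol
Q = 0.3664 × 96500 / 0.898 = 39370 C
t = 39370 / 8.54 = 4610 s = 76.8 min

76.8 min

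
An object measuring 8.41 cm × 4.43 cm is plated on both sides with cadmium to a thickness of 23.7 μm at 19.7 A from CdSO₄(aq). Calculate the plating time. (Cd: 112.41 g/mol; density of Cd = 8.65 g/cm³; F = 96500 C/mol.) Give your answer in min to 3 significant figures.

Plated area = 2 × 8.41 × 4.43 = 74.51 cm²
Volume = 74.51 × 23.7×10⁻⁴ cm = 0.1766 cm³
m(Cd) = 0.1766 × 8.65 = 1.528 g
n(Cd) = 1.528 / 112.41 = 0.01359 mol; n(e⁻) = 2 × 0.01359 = 0.02718 mol
Q = 0.02718 × 96500 = 2623 C
t = 2623 / 19.7 = 133.1 s = 2.22 min

2.22 min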